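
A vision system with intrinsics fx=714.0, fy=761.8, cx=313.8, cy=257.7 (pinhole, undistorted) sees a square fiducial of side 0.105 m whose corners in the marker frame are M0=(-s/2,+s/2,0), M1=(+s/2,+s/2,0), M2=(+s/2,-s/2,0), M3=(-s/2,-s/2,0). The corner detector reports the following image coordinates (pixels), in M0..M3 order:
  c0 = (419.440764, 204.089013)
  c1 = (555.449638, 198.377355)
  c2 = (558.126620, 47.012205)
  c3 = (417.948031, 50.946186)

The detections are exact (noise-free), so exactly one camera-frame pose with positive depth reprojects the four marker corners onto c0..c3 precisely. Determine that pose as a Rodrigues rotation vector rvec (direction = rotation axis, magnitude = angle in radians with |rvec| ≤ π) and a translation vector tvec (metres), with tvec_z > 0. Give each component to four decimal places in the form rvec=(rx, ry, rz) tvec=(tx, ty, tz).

Intrinsics K: fx=714.0, fy=761.8, cx=313.8, cy=257.7
Marker side s = 0.105 m; corners in marker frame (Z=0):
  M0 = (-0.0525, +0.0525, 0)
  M1 = (+0.0525, +0.0525, 0)
  M2 = (+0.0525, -0.0525, 0)
  M3 = (-0.0525, -0.0525, 0)
Detected image corners:
  c0 = (419.440764, 204.089013) px
  c1 = (555.449638, 198.377355) px
  c2 = (558.126620, 47.012205) px
  c3 = (417.948031, 50.946186) px
Planar DLT: solve 8×8 A·h = b for H (H[2,2]=1):
  H  [+1373.56453 +134.74653 +488.17295]
  H  [-31.00651 +1486.02581 +126.24234]
  H  [+0.12032 +0.28809 +1.00000]
B = K⁻¹H; ‖b₁‖=1.876510, ‖b₂‖=1.876510; λ = 2/(‖b₁‖+‖b₂‖) = 0.532904, sign → tz>0 ⇒ λ=+0.532904
r₁ = λ·B[:,0] = (+0.99700,-0.04338,+0.06412); r₂ = λ·B[:,1] = (+0.03310,+0.98759,+0.15352)
r₃ = r₁×r₂ = (-0.06998,-0.15094,+0.98606); SVD([r₁ r₂ r₃]) → R = UVᵀ:
  R  [+0.99700 +0.03310 -0.06998]
  R  [-0.04338 +0.98759 -0.15094]
  R  [+0.06412 +0.15352 +0.98606]
t = (+0.13015, -0.09196, +0.53290) m
tr R = 2.970652; θ = arccos((tr R − 1)/2) = 0.171522 rad = 9.827°
axis k = ((R−Rᵀ)₃₂, (R−Rᵀ)₁₃, (R−Rᵀ)₂₁) / (2 sinθ) = (+0.891894, -0.392851, -0.224037)
rvec = θ·k = (+0.152980, -0.067383, -0.038427)

rvec=(0.1530, -0.0674, -0.0384) tvec=(0.1301, -0.0920, 0.5329)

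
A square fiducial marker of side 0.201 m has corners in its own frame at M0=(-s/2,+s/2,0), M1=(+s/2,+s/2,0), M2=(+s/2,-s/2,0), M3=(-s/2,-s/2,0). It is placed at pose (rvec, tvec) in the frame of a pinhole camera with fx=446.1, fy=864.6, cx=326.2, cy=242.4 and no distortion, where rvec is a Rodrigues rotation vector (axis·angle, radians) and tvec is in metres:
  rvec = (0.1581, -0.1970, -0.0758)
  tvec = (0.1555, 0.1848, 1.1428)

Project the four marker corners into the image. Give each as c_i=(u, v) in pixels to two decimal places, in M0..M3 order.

c0=(350.92, 464.45) c1=(424.55, 443.96) c2=(422.72, 300.34) c3=(346.85, 316.51)

Intrinsics K: fx=446.1, fy=864.6, cx=326.2, cy=242.4
Marker side s = 0.201 m; corners in marker frame (Z=0):
  M0 = (-0.1005, +0.1005, 0)
  M1 = (+0.1005, +0.1005, 0)
  M2 = (+0.1005, -0.1005, 0)
  M3 = (-0.1005, -0.1005, 0)
rvec = (0.1581, -0.1970, -0.0758), |rvec| = θ = 0.26372 rad = 15.110°
Rodrigues: sinθ=0.26068, 1−cosθ=0.03457; R = I + sinθ·[k]× + (1−cosθ)·[k]×²:
    [+0.97785 +0.05944 -0.20068]
    [-0.09041 +0.98472 -0.14885]
    [+0.18877 +0.16370 +0.96828]
t = (0.1555, 0.1848, 1.1428) m
M0: Pc = R·M0+t = (+0.06320, +0.29285, +1.14028); u = 446.1·(+0.06320)/1.14028 + 326.2 = 350.9250, v = 864.6·(+0.29285)/1.14028 + 242.4 = 464.4491
M1: Pc = R·M1+t = (+0.25975, +0.27468, +1.17822); u = 446.1·(+0.25975)/1.17822 + 326.2 = 424.5461, v = 864.6·(+0.27468)/1.17822 + 242.4 = 443.9636
M2: Pc = R·M2+t = (+0.24780, +0.07675, +1.14532); u = 446.1·(+0.24780)/1.14532 + 326.2 = 422.7178, v = 864.6·(+0.07675)/1.14532 + 242.4 = 300.3384
M3: Pc = R·M3+t = (+0.05125, +0.09492, +1.10738); u = 446.1·(+0.05125)/1.10738 + 326.2 = 346.8466, v = 864.6·(+0.09492)/1.10738 + 242.4 = 316.5114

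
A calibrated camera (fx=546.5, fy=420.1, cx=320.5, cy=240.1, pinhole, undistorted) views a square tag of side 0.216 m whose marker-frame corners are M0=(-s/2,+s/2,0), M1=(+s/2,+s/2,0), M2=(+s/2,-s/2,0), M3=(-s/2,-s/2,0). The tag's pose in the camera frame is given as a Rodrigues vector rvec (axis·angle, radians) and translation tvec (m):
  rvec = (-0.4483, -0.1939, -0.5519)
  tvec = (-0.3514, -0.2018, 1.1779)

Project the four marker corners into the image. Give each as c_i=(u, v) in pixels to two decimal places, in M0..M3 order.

Intrinsics K: fx=546.5, fy=420.1, cx=320.5, cy=240.1
Marker side s = 0.216 m; corners in marker frame (Z=0):
  M0 = (-0.1080, +0.1080, 0)
  M1 = (+0.1080, +0.1080, 0)
  M2 = (+0.1080, -0.1080, 0)
  M3 = (-0.1080, -0.1080, 0)
rvec = (-0.4483, -0.1939, -0.5519), |rvec| = θ = 0.73700 rad = 42.227°
Rodrigues: sinθ=0.67207, 1−cosθ=0.25951; R = I + sinθ·[k]× + (1−cosθ)·[k]×²:
    [+0.83651 +0.54481 -0.05861]
    [-0.46175 +0.75845 +0.45993]
    [+0.29503 -0.35768 +0.88602]
t = (-0.3514, -0.2018, 1.1779) m
M0: Pc = R·M0+t = (-0.38290, -0.07002, +1.10741); u = 546.5·(-0.38290)/1.10741 + 320.5 = 131.5390, v = 420.1·(-0.07002)/1.10741 + 240.1 = 213.5382
M1: Pc = R·M1+t = (-0.20222, -0.16976, +1.17113); u = 546.5·(-0.20222)/1.17113 + 320.5 = 226.1368, v = 420.1·(-0.16976)/1.17113 + 240.1 = 179.2066
M2: Pc = R·M2+t = (-0.31990, -0.33358, +1.24839); u = 546.5·(-0.31990)/1.24839 + 320.5 = 180.4612, v = 420.1·(-0.33358)/1.24839 + 240.1 = 127.8455
M3: Pc = R·M3+t = (-0.50058, -0.23384, +1.18467); u = 546.5·(-0.50058)/1.18467 + 320.5 = 89.5756, v = 420.1·(-0.23384)/1.18467 + 240.1 = 157.1754

c0=(131.54, 213.54) c1=(226.14, 179.21) c2=(180.46, 127.85) c3=(89.58, 157.18)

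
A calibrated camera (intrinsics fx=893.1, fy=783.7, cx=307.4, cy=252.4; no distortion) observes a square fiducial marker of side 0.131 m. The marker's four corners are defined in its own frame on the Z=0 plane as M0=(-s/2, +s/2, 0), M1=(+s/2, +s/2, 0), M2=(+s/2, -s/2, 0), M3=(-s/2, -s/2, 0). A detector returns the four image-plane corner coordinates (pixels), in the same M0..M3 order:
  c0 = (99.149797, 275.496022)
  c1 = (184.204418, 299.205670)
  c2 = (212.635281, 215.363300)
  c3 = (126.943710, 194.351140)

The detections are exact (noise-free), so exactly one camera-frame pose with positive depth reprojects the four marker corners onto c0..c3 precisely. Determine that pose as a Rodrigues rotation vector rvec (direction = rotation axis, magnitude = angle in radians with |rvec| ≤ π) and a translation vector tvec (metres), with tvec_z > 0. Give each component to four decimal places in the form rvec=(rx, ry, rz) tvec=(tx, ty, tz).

Intrinsics K: fx=893.1, fy=783.7, cx=307.4, cy=252.4
Marker side s = 0.131 m; corners in marker frame (Z=0):
  M0 = (-0.0655, +0.0655, 0)
  M1 = (+0.0655, +0.0655, 0)
  M2 = (+0.0655, -0.0655, 0)
  M3 = (-0.0655, -0.0655, 0)
Detected image corners:
  c0 = (99.149797, 275.496022) px
  c1 = (184.204418, 299.205670) px
  c2 = (212.635281, 215.363300) px
  c3 = (126.943710, 194.351140) px
Planar DLT: solve 8×8 A·h = b for H (H[2,2]=1):
  H  [+613.81185 -218.16858 +155.07429]
  H  [+110.79336 +623.85506 +245.86323]
  H  [-0.24333 -0.02317 +1.00000]
B = K⁻¹H; ‖b₁‖=0.837850, ‖b₂‖=0.837850; λ = 2/(‖b₁‖+‖b₂‖) = 1.193531, sign → tz>0 ⇒ λ=+1.193531
r₁ = λ·B[:,0] = (+0.92026,+0.26227,-0.29042); r₂ = λ·B[:,1] = (-0.28204,+0.95900,-0.02766)
r₃ = r₁×r₂ = (+0.27126,+0.10736,+0.95650); SVD([r₁ r₂ r₃]) → R = UVᵀ:
  R  [+0.92026 -0.28204 +0.27126]
  R  [+0.26227 +0.95900 +0.10736]
  R  [-0.29042 -0.02766 +0.95650]
t = (-0.20357, -0.00996, +1.19353) m
tr R = 2.835758; θ = arccos((tr R − 1)/2) = 0.408094 rad = 23.382°
axis k = ((R−Rᵀ)₃₂, (R−Rᵀ)₁₃, (R−Rᵀ)₂₁) / (2 sinθ) = (-0.170114, +0.707664, +0.685764)
rvec = θ·k = (-0.069422, +0.288794, +0.279856)

rvec=(-0.0694, 0.2888, 0.2799) tvec=(-0.2036, -0.0100, 1.1935)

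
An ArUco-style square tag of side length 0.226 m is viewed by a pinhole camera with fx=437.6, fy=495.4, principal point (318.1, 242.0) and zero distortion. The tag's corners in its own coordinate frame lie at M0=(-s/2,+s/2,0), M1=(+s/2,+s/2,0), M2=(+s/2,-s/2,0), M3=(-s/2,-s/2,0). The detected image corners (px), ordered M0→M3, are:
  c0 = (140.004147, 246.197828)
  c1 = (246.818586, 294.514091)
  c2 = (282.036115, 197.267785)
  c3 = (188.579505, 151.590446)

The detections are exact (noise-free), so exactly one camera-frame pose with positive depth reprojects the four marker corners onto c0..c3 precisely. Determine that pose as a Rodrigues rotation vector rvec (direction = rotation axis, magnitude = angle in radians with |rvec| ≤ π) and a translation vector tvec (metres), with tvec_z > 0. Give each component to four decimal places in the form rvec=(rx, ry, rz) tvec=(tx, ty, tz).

Intrinsics K: fx=437.6, fy=495.4, cx=318.1, cy=242.0
Marker side s = 0.226 m; corners in marker frame (Z=0):
  M0 = (-0.1130, +0.1130, 0)
  M1 = (+0.1130, +0.1130, 0)
  M2 = (+0.1130, -0.1130, 0)
  M3 = (-0.1130, -0.1130, 0)
Detected image corners:
  c0 = (140.004147, 246.197828) px
  c1 = (246.818586, 294.514091) px
  c2 = (282.036115, 197.267785) px
  c3 = (188.579505, 151.590446) px
Planar DLT: solve 8×8 A·h = b for H (H[2,2]=1):
  H  [+471.08985 -298.98136 +216.40541]
  H  [+238.50500 +306.20938 +219.87758]
  H  [+0.13897 -0.53211 +1.00000]
B = K⁻¹H; ‖b₁‖=1.068626, ‖b₂‖=1.068626; λ = 2/(‖b₁‖+‖b₂‖) = 0.935781, sign → tz>0 ⇒ λ=+0.935781
r₁ = λ·B[:,0] = (+0.91287,+0.38700,+0.13004); r₂ = λ·B[:,1] = (-0.27739,+0.82165,-0.49794)
r₃ = r₁×r₂ = (-0.29955,+0.41848,+0.85741); SVD([r₁ r₂ r₃]) → R = UVᵀ:
  R  [+0.91287 -0.27739 -0.29955]
  R  [+0.38700 +0.82165 +0.41848]
  R  [+0.13004 -0.49794 +0.85741]
t = (-0.21747, -0.04179, +0.93578) m
tr R = 2.591923; θ = arccos((tr R − 1)/2) = 0.650202 rad = 37.254°
axis k = ((R−Rᵀ)₃₂, (R−Rᵀ)₁₃, (R−Rᵀ)₂₁) / (2 sinθ) = (-0.756934, -0.354834, +0.548766)
rvec = θ·k = (-0.492160, -0.230714, +0.356809)

rvec=(-0.4922, -0.2307, 0.3568) tvec=(-0.2175, -0.0418, 0.9358)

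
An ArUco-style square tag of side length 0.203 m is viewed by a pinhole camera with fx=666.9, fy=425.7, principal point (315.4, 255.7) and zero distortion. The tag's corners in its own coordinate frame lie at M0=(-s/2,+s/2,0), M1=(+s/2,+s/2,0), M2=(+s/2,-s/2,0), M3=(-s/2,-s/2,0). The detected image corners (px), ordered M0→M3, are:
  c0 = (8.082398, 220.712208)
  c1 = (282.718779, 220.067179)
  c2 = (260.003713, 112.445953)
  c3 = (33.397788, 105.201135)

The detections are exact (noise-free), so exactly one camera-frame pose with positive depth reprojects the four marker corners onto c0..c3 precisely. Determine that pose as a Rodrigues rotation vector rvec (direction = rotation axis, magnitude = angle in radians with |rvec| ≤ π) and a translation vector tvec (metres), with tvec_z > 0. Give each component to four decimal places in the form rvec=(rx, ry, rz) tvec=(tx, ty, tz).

Intrinsics K: fx=666.9, fy=425.7, cx=315.4, cy=255.7
Marker side s = 0.203 m; corners in marker frame (Z=0):
  M0 = (-0.1015, +0.1015, 0)
  M1 = (+0.1015, +0.1015, 0)
  M2 = (+0.1015, -0.1015, 0)
  M3 = (-0.1015, -0.1015, 0)
Detected image corners:
  c0 = (8.082398, 220.712208) px
  c1 = (282.718779, 220.067179) px
  c2 = (260.003713, 112.445953) px
  c3 = (33.397788, 105.201135) px
Planar DLT: solve 8×8 A·h = b for H (H[2,2]=1):
  H  [+1278.22382 -139.48365 +150.89818]
  H  [+80.04474 +393.76639 +159.33539]
  H  [+0.37624 -0.94212 +1.00000]
B = K⁻¹H; ‖b₁‖=1.779375, ‖b₂‖=1.779375; λ = 2/(‖b₁‖+‖b₂‖) = 0.561995, sign → tz>0 ⇒ λ=+0.561995
r₁ = λ·B[:,0] = (+0.97716,-0.02133,+0.21144); r₂ = λ·B[:,1] = (+0.13286,+0.83786,-0.52946)
r₃ = r₁×r₂ = (-0.16587,+0.54546,+0.82156); SVD([r₁ r₂ r₃]) → R = UVᵀ:
  R  [+0.97716 +0.13286 -0.16587]
  R  [-0.02133 +0.83786 +0.54546]
  R  [+0.21144 -0.52946 +0.82156]
t = (-0.13863, -0.12722, +0.56199) m
tr R = 2.636581; θ = arccos((tr R − 1)/2) = 0.612366 rad = 35.086°
axis k = ((R−Rᵀ)₃₂, (R−Rᵀ)₁₃, (R−Rᵀ)₂₁) / (2 sinθ) = (-0.935036, -0.328205, -0.134125)
rvec = θ·k = (-0.572584, -0.200981, -0.082134)

rvec=(-0.5726, -0.2010, -0.0821) tvec=(-0.1386, -0.1272, 0.5620)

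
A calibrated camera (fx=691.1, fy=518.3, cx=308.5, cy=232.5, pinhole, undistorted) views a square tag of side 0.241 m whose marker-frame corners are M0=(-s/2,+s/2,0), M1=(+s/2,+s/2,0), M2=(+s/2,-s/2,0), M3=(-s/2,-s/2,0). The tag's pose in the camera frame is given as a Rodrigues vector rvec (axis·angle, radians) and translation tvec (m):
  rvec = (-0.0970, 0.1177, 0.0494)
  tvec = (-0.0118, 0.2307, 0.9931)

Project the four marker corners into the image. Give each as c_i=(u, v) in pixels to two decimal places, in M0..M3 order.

Intrinsics K: fx=691.1, fy=518.3, cx=308.5, cy=232.5
Marker side s = 0.241 m; corners in marker frame (Z=0):
  M0 = (-0.1205, +0.1205, 0)
  M1 = (+0.1205, +0.1205, 0)
  M2 = (+0.1205, -0.1205, 0)
  M3 = (-0.1205, -0.1205, 0)
rvec = (-0.0970, 0.1177, 0.0494), |rvec| = θ = 0.16032 rad = 9.186°
Rodrigues: sinθ=0.15963, 1−cosθ=0.01282; R = I + sinθ·[k]× + (1−cosθ)·[k]×²:
    [+0.99187 -0.05488 +0.11481]
    [+0.04349 +0.99409 +0.09949]
    [-0.11959 -0.09368 +0.98839]
t = (-0.0118, 0.2307, 0.9931) m
M0: Pc = R·M0+t = (-0.13793, +0.34525, +0.99622); u = 691.1·(-0.13793)/0.99622 + 308.5 = 212.8122, v = 518.3·(+0.34525)/0.99622 + 232.5 = 412.1201
M1: Pc = R·M1+t = (+0.10111, +0.35573, +0.96740); u = 691.1·(+0.10111)/0.96740 + 308.5 = 380.7295, v = 518.3·(+0.35573)/0.96740 + 232.5 = 423.0870
M2: Pc = R·M2+t = (+0.11433, +0.11615, +0.98998); u = 691.1·(+0.11433)/0.98998 + 308.5 = 388.3161, v = 518.3·(+0.11615)/0.98998 + 232.5 = 293.3116
M3: Pc = R·M3+t = (-0.12471, +0.10567, +1.01880); u = 691.1·(-0.12471)/1.01880 + 308.5 = 223.9055, v = 518.3·(+0.10567)/1.01880 + 232.5 = 286.2589

c0=(212.81, 412.12) c1=(380.73, 423.09) c2=(388.32, 293.31) c3=(223.91, 286.26)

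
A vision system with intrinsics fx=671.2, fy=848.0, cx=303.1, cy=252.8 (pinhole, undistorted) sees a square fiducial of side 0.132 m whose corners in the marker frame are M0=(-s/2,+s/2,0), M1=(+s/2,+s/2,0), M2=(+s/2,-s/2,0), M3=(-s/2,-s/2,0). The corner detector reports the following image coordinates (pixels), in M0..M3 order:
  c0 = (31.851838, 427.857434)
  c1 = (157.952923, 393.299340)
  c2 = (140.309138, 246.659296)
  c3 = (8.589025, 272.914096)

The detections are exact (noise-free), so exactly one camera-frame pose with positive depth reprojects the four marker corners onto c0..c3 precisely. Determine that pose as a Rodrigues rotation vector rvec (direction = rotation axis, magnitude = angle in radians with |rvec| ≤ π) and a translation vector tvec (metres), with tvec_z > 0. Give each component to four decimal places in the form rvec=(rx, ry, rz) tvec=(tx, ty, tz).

rvec=(0.1631, -0.3554, -0.1370) tvec=(-0.2298, 0.0700, 0.7132)

Intrinsics K: fx=671.2, fy=848.0, cx=303.1, cy=252.8
Marker side s = 0.132 m; corners in marker frame (Z=0):
  M0 = (-0.0660, +0.0660, 0)
  M1 = (+0.0660, +0.0660, 0)
  M2 = (+0.0660, -0.0660, 0)
  M3 = (-0.0660, -0.0660, 0)
Detected image corners:
  c0 = (31.851838, 427.857434) px
  c1 = (157.952923, 393.299340) px
  c2 = (140.309138, 246.659296) px
  c3 = (8.589025, 272.914096) px
Planar DLT: solve 8×8 A·h = b for H (H[2,2]=1):
  H  [+1015.92748 +175.95453 +86.84249]
  H  [-73.76739 +1227.14266 +335.98531]
  H  [+0.46875 +0.25584 +1.00000]
B = K⁻¹H; ‖b₁‖=1.402188, ‖b₂‖=1.402188; λ = 2/(‖b₁‖+‖b₂‖) = 0.713171, sign → tz>0 ⇒ λ=+0.713171
r₁ = λ·B[:,0] = (+0.92849,-0.16170,+0.33430); r₂ = λ·B[:,1] = (+0.10456,+0.97764,+0.18246)
r₃ = r₁×r₂ = (-0.35632,-0.13446,+0.92464); SVD([r₁ r₂ r₃]) → R = UVᵀ:
  R  [+0.92849 +0.10456 -0.35632]
  R  [-0.16170 +0.97764 -0.13446]
  R  [+0.33430 +0.18246 +0.92464]
t = (-0.22978, +0.06996, +0.71317) m
tr R = 2.830768; θ = arccos((tr R − 1)/2) = 0.414335 rad = 23.740°
axis k = ((R−Rᵀ)₃₂, (R−Rᵀ)₁₃, (R−Rᵀ)₂₁) / (2 sinθ) = (+0.393609, -0.857739, -0.330689)
rvec = θ·k = (+0.163086, -0.355392, -0.137016)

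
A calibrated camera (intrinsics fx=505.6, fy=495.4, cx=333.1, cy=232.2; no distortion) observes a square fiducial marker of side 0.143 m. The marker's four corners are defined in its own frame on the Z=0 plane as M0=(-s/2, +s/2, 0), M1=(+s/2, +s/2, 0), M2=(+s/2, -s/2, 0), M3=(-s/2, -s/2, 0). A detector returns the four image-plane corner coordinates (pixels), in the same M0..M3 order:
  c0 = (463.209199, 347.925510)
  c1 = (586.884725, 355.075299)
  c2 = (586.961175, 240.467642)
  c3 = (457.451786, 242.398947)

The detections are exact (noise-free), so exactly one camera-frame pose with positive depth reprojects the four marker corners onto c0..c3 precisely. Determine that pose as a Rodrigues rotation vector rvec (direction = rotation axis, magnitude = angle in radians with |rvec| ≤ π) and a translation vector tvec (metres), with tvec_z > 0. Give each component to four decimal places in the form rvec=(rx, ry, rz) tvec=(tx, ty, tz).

Intrinsics K: fx=505.6, fy=495.4, cx=333.1, cy=232.2
Marker side s = 0.143 m; corners in marker frame (Z=0):
  M0 = (-0.0715, +0.0715, 0)
  M1 = (+0.0715, +0.0715, 0)
  M2 = (+0.0715, -0.0715, 0)
  M3 = (-0.0715, -0.0715, 0)
Detected image corners:
  c0 = (463.209199, 347.925510) px
  c1 = (586.884725, 355.075299) px
  c2 = (586.961175, 240.467642) px
  c3 = (457.451786, 242.398947) px
Planar DLT: solve 8×8 A·h = b for H (H[2,2]=1):
  H  [+578.49871 +196.33502 +521.01367]
  H  [-154.39831 +867.80377 +297.73201]
  H  [-0.58491 +0.33539 +1.00000]
B = K⁻¹H; ‖b₁‖=1.637986, ‖b₂‖=1.637986; λ = 2/(‖b₁‖+‖b₂‖) = 0.610506, sign → tz>0 ⇒ λ=+0.610506
r₁ = λ·B[:,0] = (+0.93379,-0.02290,-0.35709); r₂ = λ·B[:,1] = (+0.10217,+0.97347,+0.20476)
r₃ = r₁×r₂ = (+0.34293,-0.22768,+0.91135); SVD([r₁ r₂ r₃]) → R = UVᵀ:
  R  [+0.93379 +0.10217 +0.34293]
  R  [-0.02290 +0.97347 -0.22768]
  R  [-0.35709 +0.20476 +0.91135]
t = (+0.22690, +0.08076, +0.61051) m
tr R = 2.818606; θ = arccos((tr R − 1)/2) = 0.429191 rad = 24.591°
axis k = ((R−Rᵀ)₃₂, (R−Rᵀ)₁₃, (R−Rᵀ)₂₁) / (2 sinθ) = (+0.519593, +0.841094, -0.150281)
rvec = θ·k = (+0.223004, +0.360989, -0.064499)

rvec=(0.2230, 0.3610, -0.0645) tvec=(0.2269, 0.0808, 0.6105)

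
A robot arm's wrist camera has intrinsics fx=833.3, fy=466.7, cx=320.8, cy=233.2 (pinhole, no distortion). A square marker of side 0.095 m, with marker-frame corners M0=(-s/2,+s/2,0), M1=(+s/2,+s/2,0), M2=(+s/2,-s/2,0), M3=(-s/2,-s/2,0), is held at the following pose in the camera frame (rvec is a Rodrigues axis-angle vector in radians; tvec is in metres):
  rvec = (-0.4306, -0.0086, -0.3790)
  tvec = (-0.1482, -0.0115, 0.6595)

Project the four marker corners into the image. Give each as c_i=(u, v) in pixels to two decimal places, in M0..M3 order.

c0=(91.19, 266.47) c1=(208.42, 241.49) c2=(172.99, 186.50) c3=(62.03, 209.37)

Intrinsics K: fx=833.3, fy=466.7, cx=320.8, cy=233.2
Marker side s = 0.095 m; corners in marker frame (Z=0):
  M0 = (-0.0475, +0.0475, 0)
  M1 = (+0.0475, +0.0475, 0)
  M2 = (+0.0475, -0.0475, 0)
  M3 = (-0.0475, -0.0475, 0)
rvec = (-0.4306, -0.0086, -0.3790), |rvec| = θ = 0.57370 rad = 32.871°
Rodrigues: sinθ=0.54274, 1−cosθ=0.16010; R = I + sinθ·[k]× + (1−cosθ)·[k]×²:
    [+0.93009 +0.36035 +0.07125]
    [-0.35675 +0.83993 +0.40895]
    [+0.08752 -0.40578 +0.90977]
t = (-0.1482, -0.0115, 0.6595) m
M0: Pc = R·M0+t = (-0.17526, +0.04534, +0.63607); u = 833.3·(-0.17526)/0.63607 + 320.8 = 91.1919, v = 466.7·(+0.04534)/0.63607 + 233.2 = 266.4689
M1: Pc = R·M1+t = (-0.08690, +0.01145, +0.64438); u = 833.3·(-0.08690)/0.64438 + 320.8 = 208.4179, v = 466.7·(+0.01145)/0.64438 + 233.2 = 241.4938
M2: Pc = R·M2+t = (-0.12114, -0.06834, +0.68293); u = 833.3·(-0.12114)/0.68293 + 320.8 = 172.9906, v = 466.7·(-0.06834)/0.68293 + 233.2 = 186.4963
M3: Pc = R·M3+t = (-0.20950, -0.03445, +0.67462); u = 833.3·(-0.20950)/0.67462 + 320.8 = 62.0266, v = 466.7·(-0.03445)/0.67462 + 233.2 = 209.3666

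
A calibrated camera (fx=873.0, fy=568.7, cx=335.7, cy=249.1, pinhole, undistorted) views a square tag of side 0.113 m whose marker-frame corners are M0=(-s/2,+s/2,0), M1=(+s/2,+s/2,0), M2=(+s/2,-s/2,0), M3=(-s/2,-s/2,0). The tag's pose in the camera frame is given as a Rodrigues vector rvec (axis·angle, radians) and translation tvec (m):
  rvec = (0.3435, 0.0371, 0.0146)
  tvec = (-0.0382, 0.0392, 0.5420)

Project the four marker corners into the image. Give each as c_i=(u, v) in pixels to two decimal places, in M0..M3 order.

c0=(188.21, 341.26) c1=(363.50, 344.26) c2=(367.04, 235.10) c3=(179.02, 232.68)

Intrinsics K: fx=873.0, fy=568.7, cx=335.7, cy=249.1
Marker side s = 0.113 m; corners in marker frame (Z=0):
  M0 = (-0.0565, +0.0565, 0)
  M1 = (+0.0565, +0.0565, 0)
  M2 = (+0.0565, -0.0565, 0)
  M3 = (-0.0565, -0.0565, 0)
rvec = (0.3435, 0.0371, 0.0146), |rvec| = θ = 0.34581 rad = 19.813°
Rodrigues: sinθ=0.33896, 1−cosθ=0.05920; R = I + sinθ·[k]× + (1−cosθ)·[k]×²:
    [+0.99921 -0.00800 +0.03885]
    [+0.02062 +0.94148 -0.33643]
    [-0.03388 +0.33696 +0.94091]
t = (-0.0382, 0.0392, 0.5420) m
M0: Pc = R·M0+t = (-0.09511, +0.09123, +0.56295); u = 873.0·(-0.09511)/0.56295 + 335.7 = 188.2116, v = 568.7·(+0.09123)/0.56295 + 249.1 = 341.2602
M1: Pc = R·M1+t = (+0.01780, +0.09356, +0.55912); u = 873.0·(+0.01780)/0.55912 + 335.7 = 363.4977, v = 568.7·(+0.09356)/0.55912 + 249.1 = 344.2612
M2: Pc = R·M2+t = (+0.01871, -0.01283, +0.52105); u = 873.0·(+0.01871)/0.52105 + 335.7 = 367.0442, v = 568.7·(-0.01283)/0.52105 + 249.1 = 235.0979
M3: Pc = R·M3+t = (-0.09420, -0.01516, +0.52488); u = 873.0·(-0.09420)/0.52488 + 335.7 = 179.0161, v = 568.7·(-0.01516)/0.52488 + 249.1 = 232.6755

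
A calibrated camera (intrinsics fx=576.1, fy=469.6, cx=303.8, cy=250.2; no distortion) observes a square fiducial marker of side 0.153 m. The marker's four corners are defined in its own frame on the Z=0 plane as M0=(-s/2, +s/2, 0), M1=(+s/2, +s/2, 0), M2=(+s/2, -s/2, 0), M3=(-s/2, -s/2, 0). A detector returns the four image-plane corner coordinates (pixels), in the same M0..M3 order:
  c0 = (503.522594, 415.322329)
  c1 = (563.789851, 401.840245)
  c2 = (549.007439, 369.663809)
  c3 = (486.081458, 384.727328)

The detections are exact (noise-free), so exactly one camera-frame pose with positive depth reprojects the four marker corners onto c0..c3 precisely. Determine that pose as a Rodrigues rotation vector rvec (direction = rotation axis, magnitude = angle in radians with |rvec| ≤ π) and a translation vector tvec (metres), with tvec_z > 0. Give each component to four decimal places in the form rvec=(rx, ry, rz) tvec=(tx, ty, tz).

rvec=(0.5472, 0.1543, -0.4376) tvec=(0.5482, 0.4346, 1.4253)

Intrinsics K: fx=576.1, fy=469.6, cx=303.8, cy=250.2
Marker side s = 0.153 m; corners in marker frame (Z=0):
  M0 = (-0.0765, +0.0765, 0)
  M1 = (+0.0765, +0.0765, 0)
  M2 = (+0.0765, -0.0765, 0)
  M3 = (-0.0765, -0.0765, 0)
Detected image corners:
  c0 = (503.522594, 415.322329) px
  c1 = (563.789851, 401.840245) px
  c2 = (549.007439, 369.663809) px
  c3 = (486.081458, 384.727328) px
Planar DLT: solve 8×8 A·h = b for H (H[2,2]=1):
  H  [+307.94224 +278.40476 +525.37986]
  H  [-163.74395 +334.36737 +393.38161]
  H  [-0.17966 +0.32911 +1.00000]
B = K⁻¹H; ‖b₁‖=0.701608, ‖b₂‖=0.701608; λ = 2/(‖b₁‖+‖b₂‖) = 1.425296, sign → tz>0 ⇒ λ=+1.425296
r₁ = λ·B[:,0] = (+0.89690,-0.36055,-0.25607); r₂ = λ·B[:,1] = (+0.44142,+0.76493,+0.46908)
r₃ = r₁×r₂ = (+0.02675,-0.53375,+0.84522); SVD([r₁ r₂ r₃]) → R = UVᵀ:
  R  [+0.89690 +0.44142 +0.02675]
  R  [-0.36055 +0.76493 -0.53375]
  R  [-0.25607 +0.46908 +0.84522]
t = (+0.54820, +0.43457, +1.42530) m
tr R = 2.507044; θ = arccos((tr R − 1)/2) = 0.717393 rad = 41.104°
axis k = ((R−Rᵀ)₃₂, (R−Rᵀ)₁₃, (R−Rᵀ)₂₁) / (2 sinθ) = (+0.762698, +0.215102, -0.609936)
rvec = θ·k = (+0.547154, +0.154313, -0.437564)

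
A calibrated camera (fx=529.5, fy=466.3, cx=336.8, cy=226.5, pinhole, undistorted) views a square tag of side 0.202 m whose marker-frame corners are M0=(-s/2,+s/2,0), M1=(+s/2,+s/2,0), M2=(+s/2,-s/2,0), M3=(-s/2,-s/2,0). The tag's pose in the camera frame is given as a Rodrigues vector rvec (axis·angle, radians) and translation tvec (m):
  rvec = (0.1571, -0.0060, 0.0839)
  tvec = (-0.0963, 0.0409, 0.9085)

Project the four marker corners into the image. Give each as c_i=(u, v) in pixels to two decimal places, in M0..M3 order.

Intrinsics K: fx=529.5, fy=466.3, cx=336.8, cy=226.5
Marker side s = 0.202 m; corners in marker frame (Z=0):
  M0 = (-0.1010, +0.1010, 0)
  M1 = (+0.1010, +0.1010, 0)
  M2 = (+0.1010, -0.1010, 0)
  M3 = (-0.1010, -0.1010, 0)
rvec = (0.1571, -0.0060, 0.0839), |rvec| = θ = 0.17820 rad = 10.210°
Rodrigues: sinθ=0.17726, 1−cosθ=0.01584; R = I + sinθ·[k]× + (1−cosθ)·[k]×²:
    [+0.99647 -0.08393 +0.00060]
    [+0.08299 +0.98418 -0.15652]
    [+0.01254 +0.15602 +0.98767]
t = (-0.0963, 0.0409, 0.9085) m
M0: Pc = R·M0+t = (-0.20542, +0.13192, +0.92299); u = 529.5·(-0.20542)/0.92299 + 336.8 = 218.9549, v = 466.3·(+0.13192)/0.92299 + 226.5 = 293.1471
M1: Pc = R·M1+t = (-0.00413, +0.14868, +0.92552); u = 529.5·(-0.00413)/0.92552 + 336.8 = 334.4355, v = 466.3·(+0.14868)/0.92552 + 226.5 = 301.4103
M2: Pc = R·M2+t = (+0.01282, -0.05012, +0.89401); u = 529.5·(+0.01282)/0.89401 + 336.8 = 344.3931, v = 466.3·(-0.05012)/0.89401 + 226.5 = 200.3579
M3: Pc = R·M3+t = (-0.18847, -0.06688, +0.89148); u = 529.5·(-0.18847)/0.89148 + 336.8 = 224.8583, v = 466.3·(-0.06688)/0.89148 + 226.5 = 191.5153

c0=(218.95, 293.15) c1=(334.44, 301.41) c2=(344.39, 200.36) c3=(224.86, 191.52)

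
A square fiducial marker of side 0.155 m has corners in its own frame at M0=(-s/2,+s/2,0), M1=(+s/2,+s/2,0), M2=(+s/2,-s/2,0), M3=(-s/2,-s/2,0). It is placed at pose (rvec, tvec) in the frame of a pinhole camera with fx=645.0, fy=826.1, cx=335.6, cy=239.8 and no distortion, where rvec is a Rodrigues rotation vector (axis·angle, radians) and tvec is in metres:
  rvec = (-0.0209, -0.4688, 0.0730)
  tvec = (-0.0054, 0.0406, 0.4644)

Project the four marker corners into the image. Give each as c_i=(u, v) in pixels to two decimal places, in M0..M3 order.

Intrinsics K: fx=645.0, fy=826.1, cx=335.6, cy=239.8
Marker side s = 0.155 m; corners in marker frame (Z=0):
  M0 = (-0.0775, +0.0775, 0)
  M1 = (+0.0775, +0.0775, 0)
  M2 = (+0.0775, -0.0775, 0)
  M3 = (-0.0775, -0.0775, 0)
rvec = (-0.0209, -0.4688, 0.0730), |rvec| = θ = 0.47491 rad = 27.210°
Rodrigues: sinθ=0.45726, 1−cosθ=0.11067; R = I + sinθ·[k]× + (1−cosθ)·[k]×²:
    [+0.88955 -0.06548 -0.45212]
    [+0.07509 +0.99717 +0.00333]
    [+0.45063 -0.03692 +0.89195]
t = (-0.0054, 0.0406, 0.4644) m
M0: Pc = R·M0+t = (-0.07941, +0.11206, +0.42662); u = 645.0·(-0.07941)/0.42662 + 335.6 = 215.5330, v = 826.1·(+0.11206)/0.42662 + 239.8 = 456.7953
M1: Pc = R·M1+t = (+0.05847, +0.12370, +0.49646); u = 645.0·(+0.05847)/0.49646 + 335.6 = 411.5577, v = 826.1·(+0.12370)/0.49646 + 239.8 = 445.6343
M2: Pc = R·M2+t = (+0.06861, -0.03086, +0.50218); u = 645.0·(+0.06861)/0.50218 + 335.6 = 423.7278, v = 826.1·(-0.03086)/0.50218 + 239.8 = 189.0334
M3: Pc = R·M3+t = (-0.06927, -0.04250, +0.43234); u = 645.0·(-0.06927)/0.43234 + 335.6 = 232.2637, v = 826.1·(-0.04250)/0.43234 + 239.8 = 158.5910

c0=(215.53, 456.80) c1=(411.56, 445.63) c2=(423.73, 189.03) c3=(232.26, 158.59)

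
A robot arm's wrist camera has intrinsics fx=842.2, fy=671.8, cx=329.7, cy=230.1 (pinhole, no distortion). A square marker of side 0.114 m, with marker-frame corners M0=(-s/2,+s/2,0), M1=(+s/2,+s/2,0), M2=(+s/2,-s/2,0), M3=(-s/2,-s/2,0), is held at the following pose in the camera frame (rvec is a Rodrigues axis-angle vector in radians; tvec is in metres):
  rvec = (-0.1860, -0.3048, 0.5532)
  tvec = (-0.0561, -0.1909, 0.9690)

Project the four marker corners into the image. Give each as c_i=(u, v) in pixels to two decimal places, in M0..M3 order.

c0=(213.48, 105.82) c1=(296.80, 152.08) c2=(344.64, 90.14) c3=(265.12, 43.55)

Intrinsics K: fx=842.2, fy=671.8, cx=329.7, cy=230.1
Marker side s = 0.114 m; corners in marker frame (Z=0):
  M0 = (-0.0570, +0.0570, 0)
  M1 = (+0.0570, +0.0570, 0)
  M2 = (+0.0570, -0.0570, 0)
  M3 = (-0.0570, -0.0570, 0)
rvec = (-0.1860, -0.3048, 0.5532), |rvec| = θ = 0.65843 rad = 37.725°
Rodrigues: sinθ=0.61188, 1−cosθ=0.20905; R = I + sinθ·[k]× + (1−cosθ)·[k]×²:
    [+0.80764 -0.48675 -0.33286]
    [+0.54142 +0.83575 +0.09154]
    [+0.23363 -0.25415 +0.93852]
t = (-0.0561, -0.1909, 0.9690) m
M0: Pc = R·M0+t = (-0.12988, -0.17412, +0.94120); u = 842.2·(-0.12988)/0.94120 + 329.7 = 213.4810, v = 671.8·(-0.17412)/0.94120 + 230.1 = 105.8156
M1: Pc = R·M1+t = (-0.03781, -0.11240, +0.96783); u = 842.2·(-0.03781)/0.96783 + 329.7 = 296.7985, v = 671.8·(-0.11240)/0.96783 + 230.1 = 152.0791
M2: Pc = R·M2+t = (+0.01768, -0.20768, +0.99680); u = 842.2·(+0.01768)/0.99680 + 329.7 = 344.6378, v = 671.8·(-0.20768)/0.99680 + 230.1 = 90.1354
M3: Pc = R·M3+t = (-0.07439, -0.26940, +0.97017); u = 842.2·(-0.07439)/0.97017 + 329.7 = 265.1219, v = 671.8·(-0.26940)/0.97017 + 230.1 = 43.5530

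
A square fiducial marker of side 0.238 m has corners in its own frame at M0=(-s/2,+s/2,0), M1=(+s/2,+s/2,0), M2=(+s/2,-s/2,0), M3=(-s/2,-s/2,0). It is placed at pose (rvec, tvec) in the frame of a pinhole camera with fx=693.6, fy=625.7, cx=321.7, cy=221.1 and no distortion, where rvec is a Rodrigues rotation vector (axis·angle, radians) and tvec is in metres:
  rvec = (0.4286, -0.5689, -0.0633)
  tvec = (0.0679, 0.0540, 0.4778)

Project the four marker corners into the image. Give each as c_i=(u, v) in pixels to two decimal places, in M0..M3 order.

Intrinsics K: fx=693.6, fy=625.7, cx=321.7, cy=221.1
Marker side s = 0.238 m; corners in marker frame (Z=0):
  M0 = (-0.1190, +0.1190, 0)
  M1 = (+0.1190, +0.1190, 0)
  M2 = (+0.1190, -0.1190, 0)
  M3 = (-0.1190, -0.1190, 0)
rvec = (0.4286, -0.5689, -0.0633), |rvec| = θ = 0.71509 rad = 40.972°
Rodrigues: sinθ=0.65568, 1−cosθ=0.24497; R = I + sinθ·[k]× + (1−cosθ)·[k]×²:
    [+0.84304 -0.05877 -0.53464]
    [-0.17485 +0.91008 -0.37574]
    [+0.50864 +0.41025 +0.75695]
t = (0.0679, 0.0540, 0.4778) m
M0: Pc = R·M0+t = (-0.03941, +0.18311, +0.46609); u = 693.6·(-0.03941)/0.46609 + 321.7 = 263.0464, v = 625.7·(+0.18311)/0.46609 + 221.1 = 466.9099
M1: Pc = R·M1+t = (+0.16123, +0.14149, +0.58715); u = 693.6·(+0.16123)/0.58715 + 321.7 = 512.1594, v = 625.7·(+0.14149)/0.58715 + 221.1 = 371.8828
M2: Pc = R·M2+t = (+0.17521, -0.07511, +0.48951); u = 693.6·(+0.17521)/0.48951 + 321.7 = 569.9666, v = 625.7·(-0.07511)/0.48951 + 221.1 = 125.0974
M3: Pc = R·M3+t = (-0.02543, -0.03349, +0.36845); u = 693.6·(-0.02543)/0.36845 + 321.7 = 273.8324, v = 625.7·(-0.03349)/0.36845 + 221.1 = 164.2238

c0=(263.05, 466.91) c1=(512.16, 371.88) c2=(569.97, 125.10) c3=(273.83, 164.22)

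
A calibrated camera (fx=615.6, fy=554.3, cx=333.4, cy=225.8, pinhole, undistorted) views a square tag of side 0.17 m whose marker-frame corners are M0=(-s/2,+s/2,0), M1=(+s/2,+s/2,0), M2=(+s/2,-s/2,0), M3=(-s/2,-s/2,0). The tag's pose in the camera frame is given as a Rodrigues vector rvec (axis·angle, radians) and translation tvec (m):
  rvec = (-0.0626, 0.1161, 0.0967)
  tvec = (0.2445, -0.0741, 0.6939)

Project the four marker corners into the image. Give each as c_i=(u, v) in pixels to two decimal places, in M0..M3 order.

c0=(467.21, 227.75) c1=(623.56, 240.67) c2=(634.68, 104.53) c3=(480.14, 95.66)

Intrinsics K: fx=615.6, fy=554.3, cx=333.4, cy=225.8
Marker side s = 0.17 m; corners in marker frame (Z=0):
  M0 = (-0.0850, +0.0850, 0)
  M1 = (+0.0850, +0.0850, 0)
  M2 = (+0.0850, -0.0850, 0)
  M3 = (-0.0850, -0.0850, 0)
rvec = (-0.0626, 0.1161, 0.0967), |rvec| = θ = 0.16355 rad = 9.371°
Rodrigues: sinθ=0.16282, 1−cosθ=0.01334; R = I + sinθ·[k]× + (1−cosθ)·[k]×²:
    [+0.98861 -0.09990 +0.11256]
    [+0.09264 +0.99338 +0.06792]
    [-0.11860 -0.05672 +0.99132]
t = (0.2445, -0.0741, 0.6939) m
M0: Pc = R·M0+t = (+0.15198, +0.00246, +0.69916); u = 615.6·(+0.15198)/0.69916 + 333.4 = 467.2135, v = 554.3·(+0.00246)/0.69916 + 225.8 = 227.7524
M1: Pc = R·M1+t = (+0.32004, +0.01821, +0.67900); u = 615.6·(+0.32004)/0.67900 + 333.4 = 623.5588, v = 554.3·(+0.01821)/0.67900 + 225.8 = 240.6674
M2: Pc = R·M2+t = (+0.33702, -0.15066, +0.68864); u = 615.6·(+0.33702)/0.68864 + 333.4 = 634.6769, v = 554.3·(-0.15066)/0.68864 + 225.8 = 104.5287
M3: Pc = R·M3+t = (+0.16896, -0.16641, +0.70880); u = 615.6·(+0.16896)/0.70880 + 333.4 = 480.1423, v = 554.3·(-0.16641)/0.70880 + 225.8 = 95.6619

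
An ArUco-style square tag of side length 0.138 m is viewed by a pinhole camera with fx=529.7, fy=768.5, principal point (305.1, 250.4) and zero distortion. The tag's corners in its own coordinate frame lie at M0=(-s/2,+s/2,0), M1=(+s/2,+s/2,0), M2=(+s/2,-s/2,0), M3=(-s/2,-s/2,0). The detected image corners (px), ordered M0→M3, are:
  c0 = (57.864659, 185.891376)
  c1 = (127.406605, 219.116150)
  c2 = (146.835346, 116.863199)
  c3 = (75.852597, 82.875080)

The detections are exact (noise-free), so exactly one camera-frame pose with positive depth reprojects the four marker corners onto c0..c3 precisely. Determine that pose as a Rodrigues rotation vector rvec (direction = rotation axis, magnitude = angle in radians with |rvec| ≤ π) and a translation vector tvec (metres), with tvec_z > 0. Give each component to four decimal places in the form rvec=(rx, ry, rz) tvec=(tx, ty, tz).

Intrinsics K: fx=529.7, fy=768.5, cx=305.1, cy=250.4
Marker side s = 0.138 m; corners in marker frame (Z=0):
  M0 = (-0.0690, +0.0690, 0)
  M1 = (+0.0690, +0.0690, 0)
  M2 = (+0.0690, -0.0690, 0)
  M3 = (-0.0690, -0.0690, 0)
Detected image corners:
  c0 = (57.864659, 185.891376) px
  c1 = (127.406605, 219.116150) px
  c2 = (146.835346, 116.863199) px
  c3 = (75.852597, 82.875080) px
Planar DLT: solve 8×8 A·h = b for H (H[2,2]=1):
  H  [+509.58498 -120.28341 +101.90475]
  H  [+244.22499 +766.38772 +151.72274]
  H  [+0.00482 +0.14988 +1.00000]
B = K⁻¹H; ‖b₁‖=1.010040, ‖b₂‖=1.010040; λ = 2/(‖b₁‖+‖b₂‖) = 0.990060, sign → tz>0 ⇒ λ=+0.990060
r₁ = λ·B[:,0] = (+0.94971,+0.31308,+0.00477); r₂ = λ·B[:,1] = (-0.31029,+0.93899,+0.14839)
r₃ = r₁×r₂ = (+0.04198,-0.14241,+0.98892); SVD([r₁ r₂ r₃]) → R = UVᵀ:
  R  [+0.94971 -0.31029 +0.04198]
  R  [+0.31308 +0.93899 -0.14241]
  R  [+0.00477 +0.14839 +0.98892]
t = (-0.37979, -0.12713, +0.99006) m
tr R = 2.877621; θ = arccos((tr R − 1)/2) = 0.351635 rad = 20.147°
axis k = ((R−Rᵀ)₃₂, (R−Rᵀ)₁₃, (R−Rᵀ)₂₁) / (2 sinθ) = (+0.422135, +0.054010, +0.904923)
rvec = θ·k = (+0.148437, +0.018992, +0.318203)

rvec=(0.1484, 0.0190, 0.3182) tvec=(-0.3798, -0.1271, 0.9901)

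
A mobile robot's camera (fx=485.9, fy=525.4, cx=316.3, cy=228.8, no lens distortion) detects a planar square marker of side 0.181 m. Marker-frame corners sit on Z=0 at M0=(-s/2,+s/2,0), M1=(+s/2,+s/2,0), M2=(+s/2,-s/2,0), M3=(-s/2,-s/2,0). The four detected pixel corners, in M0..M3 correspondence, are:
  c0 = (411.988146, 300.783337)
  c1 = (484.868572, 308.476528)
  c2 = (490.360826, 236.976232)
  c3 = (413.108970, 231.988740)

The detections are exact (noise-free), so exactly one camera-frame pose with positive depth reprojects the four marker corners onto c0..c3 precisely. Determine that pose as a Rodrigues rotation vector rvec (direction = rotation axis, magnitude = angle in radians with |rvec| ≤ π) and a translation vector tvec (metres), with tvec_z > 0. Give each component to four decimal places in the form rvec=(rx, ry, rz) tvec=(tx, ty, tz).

Intrinsics K: fx=485.9, fy=525.4, cx=316.3, cy=228.8
Marker side s = 0.181 m; corners in marker frame (Z=0):
  M0 = (-0.0905, +0.0905, 0)
  M1 = (+0.0905, +0.0905, 0)
  M2 = (+0.0905, -0.0905, 0)
  M3 = (-0.0905, -0.0905, 0)
Detected image corners:
  c0 = (411.988146, 300.783337) px
  c1 = (484.868572, 308.476528) px
  c2 = (490.360826, 236.976232) px
  c3 = (413.108970, 231.988740) px
Planar DLT: solve 8×8 A·h = b for H (H[2,2]=1):
  H  [+305.82009 +122.02099 +449.21571]
  H  [-29.78316 +471.25380 +270.47452]
  H  [-0.24122 +0.31111 +1.00000]
B = K⁻¹H; ‖b₁‖=0.824000, ‖b₂‖=0.824000; λ = 2/(‖b₁‖+‖b₂‖) = 1.213593, sign → tz>0 ⇒ λ=+1.213593
r₁ = λ·B[:,0] = (+0.95439,+0.05869,-0.29275); r₂ = λ·B[:,1] = (+0.05898,+0.92410,+0.37756)
r₃ = r₁×r₂ = (+0.29269,-0.37761,+0.87849); SVD([r₁ r₂ r₃]) → R = UVᵀ:
  R  [+0.95439 +0.05898 +0.29269]
  R  [+0.05869 +0.92410 -0.37761]
  R  [-0.29275 +0.37756 +0.87849]
t = (+0.33197, +0.09626, +1.21359) m
tr R = 2.756982; θ = arccos((tr R − 1)/2) = 0.498102 rad = 28.539°
axis k = ((R−Rᵀ)₃₂, (R−Rᵀ)₁₃, (R−Rᵀ)₂₁) / (2 sinθ) = (+0.790326, +0.612687, -0.000309)
rvec = θ·k = (+0.393663, +0.305181, -0.000154)

rvec=(0.3937, 0.3052, -0.0002) tvec=(0.3320, 0.0963, 1.2136)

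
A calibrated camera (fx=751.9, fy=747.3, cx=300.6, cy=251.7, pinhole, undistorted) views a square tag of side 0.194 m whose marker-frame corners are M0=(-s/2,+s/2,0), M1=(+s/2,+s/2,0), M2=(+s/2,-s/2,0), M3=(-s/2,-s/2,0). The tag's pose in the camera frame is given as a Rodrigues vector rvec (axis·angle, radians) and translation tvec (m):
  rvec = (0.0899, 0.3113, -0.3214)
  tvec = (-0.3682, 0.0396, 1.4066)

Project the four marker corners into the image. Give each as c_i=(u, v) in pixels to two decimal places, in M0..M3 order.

c0=(79.21, 334.72) c1=(164.74, 307.23) c2=(129.57, 207.67) c3=(45.11, 239.54)

Intrinsics K: fx=751.9, fy=747.3, cx=300.6, cy=251.7
Marker side s = 0.194 m; corners in marker frame (Z=0):
  M0 = (-0.0970, +0.0970, 0)
  M1 = (+0.0970, +0.0970, 0)
  M2 = (+0.0970, -0.0970, 0)
  M3 = (-0.0970, -0.0970, 0)
rvec = (0.0899, 0.3113, -0.3214), |rvec| = θ = 0.45639 rad = 26.149°
Rodrigues: sinθ=0.44071, 1−cosθ=0.10235; R = I + sinθ·[k]× + (1−cosθ)·[k]×²:
    [+0.90162 +0.32411 +0.28641]
    [-0.29661 +0.94527 -0.13598]
    [-0.31480 +0.03765 +0.94841]
t = (-0.3682, 0.0396, 1.4066) m
M0: Pc = R·M0+t = (-0.42422, +0.16006, +1.44079); u = 751.9·(-0.42422)/1.44079 + 300.6 = 79.2141, v = 747.3·(+0.16006)/1.44079 + 251.7 = 334.7201
M1: Pc = R·M1+t = (-0.24930, +0.10252, +1.37972); u = 751.9·(-0.24930)/1.37972 + 300.6 = 164.7375, v = 747.3·(+0.10252)/1.37972 + 251.7 = 307.2284
M2: Pc = R·M2+t = (-0.31218, -0.08086, +1.37241); u = 751.9·(-0.31218)/1.37241 + 300.6 = 129.5660, v = 747.3·(-0.08086)/1.37241 + 251.7 = 207.6694
M3: Pc = R·M3+t = (-0.48710, -0.02332, +1.43348); u = 751.9·(-0.48710)/1.43348 + 300.6 = 45.1053, v = 747.3·(-0.02332)/1.43348 + 251.7 = 239.5427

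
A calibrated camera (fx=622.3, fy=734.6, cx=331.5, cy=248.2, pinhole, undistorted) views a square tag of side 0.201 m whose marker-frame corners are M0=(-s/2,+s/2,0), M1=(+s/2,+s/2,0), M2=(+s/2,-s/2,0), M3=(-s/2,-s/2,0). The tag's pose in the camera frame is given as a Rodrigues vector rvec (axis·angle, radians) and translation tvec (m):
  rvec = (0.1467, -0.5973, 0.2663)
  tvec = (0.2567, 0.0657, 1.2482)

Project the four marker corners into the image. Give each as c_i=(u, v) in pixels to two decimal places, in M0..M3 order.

Intrinsics K: fx=622.3, fy=734.6, cx=331.5, cy=248.2
Marker side s = 0.201 m; corners in marker frame (Z=0):
  M0 = (-0.1005, +0.1005, 0)
  M1 = (+0.1005, +0.1005, 0)
  M2 = (+0.1005, -0.1005, 0)
  M3 = (-0.1005, -0.1005, 0)
rvec = (0.1467, -0.5973, 0.2663), |rvec| = θ = 0.67023 rad = 38.401°
Rodrigues: sinθ=0.62116, 1−cosθ=0.21632; R = I + sinθ·[k]× + (1−cosθ)·[k]×²:
    [+0.79404 -0.28900 -0.53476]
    [+0.20461 +0.95549 -0.21256]
    [+0.57239 +0.05936 +0.81783]
t = (0.2567, 0.0657, 1.2482) m
M0: Pc = R·M0+t = (+0.14785, +0.14116, +1.19664); u = 622.3·(+0.14785)/1.19664 + 331.5 = 408.3898, v = 734.6·(+0.14116)/1.19664 + 248.2 = 334.8579
M1: Pc = R·M1+t = (+0.30746, +0.18229, +1.31169); u = 622.3·(+0.30746)/1.31169 + 331.5 = 477.3654, v = 734.6·(+0.18229)/1.31169 + 248.2 = 350.2896
M2: Pc = R·M2+t = (+0.36555, -0.00976, +1.29976); u = 622.3·(+0.36555)/1.29976 + 331.5 = 506.5166, v = 734.6·(-0.00976)/1.29976 + 248.2 = 242.6821
M3: Pc = R·M3+t = (+0.20594, -0.05089, +1.18471); u = 622.3·(+0.20594)/1.18471 + 331.5 = 439.6772, v = 734.6·(-0.05089)/1.18471 + 248.2 = 216.6450

c0=(408.39, 334.86) c1=(477.37, 350.29) c2=(506.52, 242.68) c3=(439.68, 216.64)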